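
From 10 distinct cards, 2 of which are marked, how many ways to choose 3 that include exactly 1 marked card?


Choose 1 of the 2 marked cards and 2 of the other 8 cards:
C(2,1)×C(8,2) = 2×28 = 56

56


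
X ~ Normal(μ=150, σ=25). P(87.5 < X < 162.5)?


z₁=(87.5-150)/25=-2.5, z₂=(162.5-150)/25=0.5
P = Φ(0.5) - Φ(-2.5) = 0.691462 - 0.006210 = 0.685252 ≈ 0.6853

P(87.5 < X < 162.5) ≈ 0.6853


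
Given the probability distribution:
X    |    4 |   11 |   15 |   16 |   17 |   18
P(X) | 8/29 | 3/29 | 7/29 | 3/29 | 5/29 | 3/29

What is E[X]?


E[X] = Σ x·P(X=x)
= (4)×(8/29) + (11)×(3/29) + (15)×(7/29) + (16)×(3/29) + (17)×(5/29) + (18)×(3/29)
= 357/29

E[X] = 357/29


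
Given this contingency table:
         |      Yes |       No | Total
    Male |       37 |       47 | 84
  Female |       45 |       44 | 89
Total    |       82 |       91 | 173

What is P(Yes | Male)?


P(Yes | Male) = 37/(37+47) = 37/84

P(Yes|Male) = 37/84 ≈ 44.05%


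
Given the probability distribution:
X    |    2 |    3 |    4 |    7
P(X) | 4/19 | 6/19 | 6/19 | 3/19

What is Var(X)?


E[X] = 71/19
E[X²] = 313/19
Var(X) = E[X²] - (E[X])² = 313/19 - 5041/361 = 906/361

Var(X) = 906/361 ≈ 2.5097


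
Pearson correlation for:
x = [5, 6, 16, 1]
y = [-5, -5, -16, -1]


n=4, Σx=28, Σy=-27, Σxy=-312, Σx²=318, Σy²=307
r = (4×(-312) - 28×(-27))/√((4×318 - 28²)(4×307 - (-27)²))
= -492/√(488×499) = -492/√243512 ≈ -492/493.4694 ≈ -0.9970

r ≈ -0.9970


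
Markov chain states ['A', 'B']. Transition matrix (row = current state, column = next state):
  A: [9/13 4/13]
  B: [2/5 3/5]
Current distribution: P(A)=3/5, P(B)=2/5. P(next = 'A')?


P(next=A) = Σᵢ P(now=i)×P(i→A)
= 3/5×9/13 + 2/5×2/5
= 27/65 + 4/25 = 187/325

P = 187/325 ≈ 0.5754


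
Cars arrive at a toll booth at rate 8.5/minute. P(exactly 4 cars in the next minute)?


Poisson(λ=8.5): P(X=4) = e^(-λ)×λ^k/k!
= e^(-8.5) × 8.5^4 / 4!
≈ 0.000203468369 × 5220.0625 / 24 ≈ 0.044255

P(X=4) ≈ 0.044255 ≈ 4.43%


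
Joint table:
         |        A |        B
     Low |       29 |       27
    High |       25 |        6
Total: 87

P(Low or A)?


P(Low∨A) = P(Low) + P(A) - P(Low∧A)
= (56 + 54 - 29)/87 = 81/87 = 27/29

P = 27/29 ≈ 93.10%


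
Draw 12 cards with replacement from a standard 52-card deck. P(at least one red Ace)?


P(not a red Ace) = 50/52 = 25/26
P(none in 12 draws) = (25/26)^12 = 59604644775390625/95428956661682176
P(≥1 red Ace) = 1 - 59604644775390625/95428956661682176 = 35824311886291551/95428956661682176

P = 35824311886291551/95428956661682176 ≈ 37.54%


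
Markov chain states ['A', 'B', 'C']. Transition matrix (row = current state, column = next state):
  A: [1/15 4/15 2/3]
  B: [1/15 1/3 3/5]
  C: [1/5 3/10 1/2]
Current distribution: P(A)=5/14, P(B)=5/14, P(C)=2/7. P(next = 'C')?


P(next=C) = Σᵢ P(now=i)×P(i→C)
= 5/14×2/3 + 5/14×3/5 + 2/7×1/2
= 5/21 + 3/14 + 1/7 = 25/42

P = 25/42 ≈ 0.5952


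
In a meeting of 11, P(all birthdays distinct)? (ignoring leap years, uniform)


P(all different) = Π(365-i)/365 for i=0..10
= (365/365)×(364/365)×...×(355/365)
= 0.858859

P ≈ 0.8589 ≈ 85.89%


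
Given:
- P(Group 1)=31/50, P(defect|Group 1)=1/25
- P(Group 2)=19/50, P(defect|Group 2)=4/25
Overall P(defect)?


P(B) = Σ P(B|Aᵢ)×P(Aᵢ)
  1/25×31/50 = 31/1250
  4/25×19/50 = 38/625
Sum = 107/1250

P(defect) = 107/1250 ≈ 8.56%


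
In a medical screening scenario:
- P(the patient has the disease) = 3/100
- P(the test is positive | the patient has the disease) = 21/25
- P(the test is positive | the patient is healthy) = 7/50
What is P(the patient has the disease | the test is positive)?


Using Bayes' theorem:
P(A|B) = P(B|A)·P(A) / P(B)

P(the test is positive) = 21/25 × 3/100 + 7/50 × 97/100
= 63/2500 + 679/5000 = 161/1000

P(the patient has the disease|the test is positive) = (63/2500) / (161/1000) = 18/115

P(the patient has the disease|the test is positive) = 18/115 ≈ 15.65%


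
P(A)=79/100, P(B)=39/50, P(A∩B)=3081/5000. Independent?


P(A)×P(B) = 3081/5000
P(A∩B) = 3081/5000
Equal ✓ → Independent

Yes, independent


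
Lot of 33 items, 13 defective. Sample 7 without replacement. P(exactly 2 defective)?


Hypergeometric: C(13,2)×C(20,5)/C(33,7)
= 78×15504/4272048 = 8398/29667

P(X=2) = 8398/29667 ≈ 28.31%


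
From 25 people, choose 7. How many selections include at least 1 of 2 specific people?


Complement: C(25,7) - C(23,7) = 480700 - 245157 = 235543

235543


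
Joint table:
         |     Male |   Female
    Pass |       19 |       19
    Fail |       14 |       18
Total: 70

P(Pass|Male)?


P(Pass|Male) = 19/(19+14) = 19/33

P = 19/33 ≈ 57.58%


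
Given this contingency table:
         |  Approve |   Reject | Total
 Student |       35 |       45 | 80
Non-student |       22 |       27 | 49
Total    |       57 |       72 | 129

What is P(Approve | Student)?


P(Approve | Student) = 35/(35+45) = 35/80 = 7/16

P(Approve|Student) = 7/16 ≈ 43.75%


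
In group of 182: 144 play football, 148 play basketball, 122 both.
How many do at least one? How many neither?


|A∪B| = 144+148-122 = 170
Neither = 182-170 = 12

At least one: 170; Neither: 12


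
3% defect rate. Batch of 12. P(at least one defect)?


P(all good) = (97/100)^12 = 693842360995438000295041/1000000000000000000000000
P(≥1 defect) = 306157639004561999704959/1000000000000000000000000

P = 306157639004561999704959/1000000000000000000000000 ≈ 30.62%


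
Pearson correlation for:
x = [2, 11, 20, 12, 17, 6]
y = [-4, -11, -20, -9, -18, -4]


n=6, Σx=68, Σy=-66, Σxy=-967, Σx²=994, Σy²=958
r = (6×(-967) - 68×(-66))/√((6×994 - 68²)(6×958 - (-66)²))
= -1314/√(1340×1392) = -1314/√1865280 ≈ -1314/1365.7525 ≈ -0.9621

r ≈ -0.9621


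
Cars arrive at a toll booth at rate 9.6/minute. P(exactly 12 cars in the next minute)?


Poisson(λ=9.6): P(X=12) = e^(-λ)×λ^k/k!
= e^(-9.6) × 9.6^12 / 12!
≈ 6.772873649e-05 × 612709757330 / 479001600 ≈ 0.086634

P(X=12) ≈ 0.086634 ≈ 8.66%


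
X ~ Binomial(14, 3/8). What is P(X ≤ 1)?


P(X ≤ 1) = Σ P(X=i) for i=0..1
P(X=0) = 6103515625/4398046511104
P(X=1) = 25634765625/2199023255552
Sum = 57373046875/4398046511104

P(X ≤ 1) = 57373046875/4398046511104 ≈ 1.30%


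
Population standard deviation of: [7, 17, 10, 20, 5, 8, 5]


Mean = 72/7
  (7-72/7)²=529/49
  (17-72/7)²=2209/49
  (10-72/7)²=4/49
  (20-72/7)²=4624/49
  (5-72/7)²=1369/49
  (8-72/7)²=256/49
  (5-72/7)²=1369/49
Σ(x-μ)² = 1480/7
σ² = (1480/7)/7 = 1480/49

σ = √(1480/49) ≈ 5.4958


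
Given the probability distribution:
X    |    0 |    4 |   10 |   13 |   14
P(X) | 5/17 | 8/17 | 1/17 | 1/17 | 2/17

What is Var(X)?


E[X] = 83/17
E[X²] = 789/17
Var(X) = E[X²] - (E[X])² = 789/17 - 6889/289 = 6524/289

Var(X) = 6524/289 ≈ 22.5744


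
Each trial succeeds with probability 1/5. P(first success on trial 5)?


Geometric: P(X=5) = (1-p)^(k-1)×p = (4/5)^4×1/5 = 256/3125

P(X=5) = 256/3125 ≈ 8.19%


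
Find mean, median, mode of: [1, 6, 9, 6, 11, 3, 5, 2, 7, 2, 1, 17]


Sorted: [1, 1, 2, 2, 3, 5, 6, 6, 7, 9, 11, 17]
Mean = 70/12 = 35/6
Median = 11/2
Freq: {1: 2, 6: 2, 9: 1, 11: 1, 3: 1, 5: 1, 2: 2, 7: 1, 17: 1}
Mode: [1, 2, 6]

Mean=35/6, Median=11/2, Mode=[1, 2, 6]


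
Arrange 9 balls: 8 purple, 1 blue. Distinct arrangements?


9!/(8!×1!) = 9

9


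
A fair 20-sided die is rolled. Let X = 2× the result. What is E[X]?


E[die] = (1+20)/2 = 21/2
E[X] = 2 × 21/2 = 21

E[X] = 21


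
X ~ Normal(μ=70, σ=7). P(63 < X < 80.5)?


z₁=(63-70)/7=-1.0, z₂=(80.5-70)/7=1.5
P = Φ(1.5) - Φ(-1.0) = 0.933193 - 0.158655 = 0.774538 ≈ 0.7745

P(63 < X < 80.5) ≈ 0.7745


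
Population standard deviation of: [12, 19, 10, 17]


Mean = 58/4 = 29/2
  (12-29/2)²=25/4
  (19-29/2)²=81/4
  (10-29/2)²=81/4
  (17-29/2)²=25/4
Σ(x-μ)² = 53
σ² = 53/4

σ = √(53/4) ≈ 3.6401


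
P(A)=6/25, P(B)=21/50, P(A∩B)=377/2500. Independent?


P(A)×P(B) = 63/625
P(A∩B) = 377/2500
Not equal → NOT independent

No, not independent


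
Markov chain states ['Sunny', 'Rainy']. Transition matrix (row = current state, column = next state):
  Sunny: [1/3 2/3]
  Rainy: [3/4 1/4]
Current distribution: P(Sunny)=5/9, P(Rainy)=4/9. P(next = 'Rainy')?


P(next=Rainy) = Σᵢ P(now=i)×P(i→Rainy)
= 5/9×2/3 + 4/9×1/4
= 10/27 + 1/9 = 13/27

P = 13/27 ≈ 0.4815


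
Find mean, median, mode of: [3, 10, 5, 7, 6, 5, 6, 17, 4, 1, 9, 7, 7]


Sorted: [1, 3, 4, 5, 5, 6, 6, 7, 7, 7, 9, 10, 17]
Mean = 87/13
Median = 6
Freq: {3: 1, 10: 1, 5: 2, 7: 3, 6: 2, 17: 1, 4: 1, 1: 1, 9: 1}
Mode: [7]

Mean=87/13, Median=6, Mode=7


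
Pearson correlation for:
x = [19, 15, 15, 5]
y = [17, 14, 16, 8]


n=4, Σx=54, Σy=55, Σxy=813, Σx²=836, Σy²=805
r = (4×813 - 54×55)/√((4×836 - 54²)(4×805 - 55²))
= 282/√(428×195) = 282/√83460 ≈ 282/288.8944 ≈ 0.9761

r ≈ 0.9761


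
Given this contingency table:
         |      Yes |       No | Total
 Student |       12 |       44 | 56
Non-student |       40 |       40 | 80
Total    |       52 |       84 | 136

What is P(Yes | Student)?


P(Yes | Student) = 12/(12+44) = 12/56 = 3/14

P(Yes|Student) = 3/14 ≈ 21.43%


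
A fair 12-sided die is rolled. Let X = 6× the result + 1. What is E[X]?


E[die] = (1+12)/2 = 13/2
E[X] = 6×13/2 + 1 = 40

E[X] = 40


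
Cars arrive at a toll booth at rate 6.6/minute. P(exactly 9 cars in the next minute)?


Poisson(λ=6.6): P(X=9) = e^(-λ)×λ^k/k!
= e^(-6.6) × 6.6^9 / 9!
≈ 0.001360368038 × 23762680.0138 / 362880 ≈ 0.089082

P(X=9) ≈ 0.089082 ≈ 8.91%


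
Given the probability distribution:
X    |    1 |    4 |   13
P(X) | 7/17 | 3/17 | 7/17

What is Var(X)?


E[X] = 110/17
E[X²] = 1238/17
Var(X) = E[X²] - (E[X])² = 1238/17 - 12100/289 = 8946/289

Var(X) = 8946/289 ≈ 30.9550


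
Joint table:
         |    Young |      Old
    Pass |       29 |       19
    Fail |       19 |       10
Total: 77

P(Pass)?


P(Pass) = (29+19)/77 = 48/77

P(Pass) = 48/77 ≈ 62.34%


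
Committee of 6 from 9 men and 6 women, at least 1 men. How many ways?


Count by #men:
  1M,5W: C(9,1)×C(6,5)=54
  2M,4W: C(9,2)×C(6,4)=540
  3M,3W: C(9,3)×C(6,3)=1680
  4M,2W: C(9,4)×C(6,2)=1890
  5M,1W: C(9,5)×C(6,1)=756
  6M,0W: C(9,6)×C(6,0)=84
Total = 5004

5004


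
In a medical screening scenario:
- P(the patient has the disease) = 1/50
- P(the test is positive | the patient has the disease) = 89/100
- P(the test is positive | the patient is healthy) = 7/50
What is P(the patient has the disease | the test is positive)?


Using Bayes' theorem:
P(A|B) = P(B|A)·P(A) / P(B)

P(the test is positive) = 89/100 × 1/50 + 7/50 × 49/50
= 89/5000 + 343/2500 = 31/200

P(the patient has the disease|the test is positive) = (89/5000) / (31/200) = 89/775

P(the patient has the disease|the test is positive) = 89/775 ≈ 11.48%


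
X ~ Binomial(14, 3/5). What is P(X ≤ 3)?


P(X ≤ 3) = Σ P(X=i) for i=0..3
P(X=0) = 16384/6103515625
P(X=1) = 344064/6103515625
P(X=2) = 3354624/6103515625
P(X=3) = 20127744/6103515625
Sum = 23842816/6103515625

P(X ≤ 3) = 23842816/6103515625 ≈ 0.39%


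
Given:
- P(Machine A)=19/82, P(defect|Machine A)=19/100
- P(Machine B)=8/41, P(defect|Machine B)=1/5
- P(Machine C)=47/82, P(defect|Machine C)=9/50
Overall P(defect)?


P(B) = Σ P(B|Aᵢ)×P(Aᵢ)
  19/100×19/82 = 361/8200
  1/5×8/41 = 8/205
  9/50×47/82 = 423/4100
Sum = 1527/8200

P(defect) = 1527/8200 ≈ 18.62%


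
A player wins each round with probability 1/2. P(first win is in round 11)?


Geometric: P(X=11) = (1-p)^(k-1)×p = (1/2)^10×1/2 = 1/2048

P(X=11) = 1/2048 ≈ 0.05%


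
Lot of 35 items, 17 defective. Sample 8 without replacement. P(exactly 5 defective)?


Hypergeometric: C(17,5)×C(18,3)/C(35,8)
= 6188×816/23535820 = 10608/49445

P(X=5) = 10608/49445 ≈ 21.45%


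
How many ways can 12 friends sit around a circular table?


Circular arrangements of 12 distinct objects: fix one position to break rotational symmetry.
(n-1)! = 11! = 39916800

39916800


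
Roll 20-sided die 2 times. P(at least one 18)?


P(no 18)^2 = (19/20)^2 = 361/400
P(≥1) = 1 - 361/400 = 39/400

P = 39/400 ≈ 9.75%


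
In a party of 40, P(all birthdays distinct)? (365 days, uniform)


P(all different) = Π(365-i)/365 for i=0..39
= (365/365)×(364/365)×...×(326/365)
= 0.108768

P ≈ 0.1088 ≈ 10.88%


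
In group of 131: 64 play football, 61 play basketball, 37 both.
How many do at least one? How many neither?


|A∪B| = 64+61-37 = 88
Neither = 131-88 = 43

At least one: 88; Neither: 43


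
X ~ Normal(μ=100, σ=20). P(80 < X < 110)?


z₁=(80-100)/20=-1.0, z₂=(110-100)/20=0.5
P = Φ(0.5) - Φ(-1.0) = 0.691462 - 0.158655 = 0.532807 ≈ 0.5328

P(80 < X < 110) ≈ 0.5328


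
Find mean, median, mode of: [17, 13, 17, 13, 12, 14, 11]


Sorted: [11, 12, 13, 13, 14, 17, 17]
Mean = 97/7
Median = 13
Freq: {17: 2, 13: 2, 12: 1, 14: 1, 11: 1}
Mode: [13, 17]

Mean=97/7, Median=13, Mode=[13, 17]


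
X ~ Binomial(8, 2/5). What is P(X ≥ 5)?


P(X ≥ 5) = Σ P(X=i) for i=5..8
P(X=5) = 48384/390625
P(X=6) = 16128/390625
P(X=7) = 3072/390625
P(X=8) = 256/390625
Sum = 13568/78125

P(X ≥ 5) = 13568/78125 ≈ 17.37%


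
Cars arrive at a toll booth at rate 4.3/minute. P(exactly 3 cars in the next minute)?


Poisson(λ=4.3): P(X=3) = e^(-λ)×λ^k/k!
= e^(-4.3) × 4.3^3 / 3!
≈ 0.01356855901 × 79.507 / 6 ≈ 0.179799

P(X=3) ≈ 0.179799 ≈ 17.98%


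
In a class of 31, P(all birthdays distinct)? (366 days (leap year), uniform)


P(all different) = Π(366-i)/366 for i=0..30
= (366/366)×(365/366)×...×(336/366)
= 0.270541

P ≈ 0.2705 ≈ 27.05%


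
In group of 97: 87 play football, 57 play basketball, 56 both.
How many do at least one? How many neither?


|A∪B| = 87+57-56 = 88
Neither = 97-88 = 9

At least one: 88; Neither: 9


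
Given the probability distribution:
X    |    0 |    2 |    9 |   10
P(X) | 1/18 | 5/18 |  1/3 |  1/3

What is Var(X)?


E[X] = 62/9
E[X²] = 553/9
Var(X) = E[X²] - (E[X])² = 553/9 - 3844/81 = 1133/81

Var(X) = 1133/81 ≈ 13.9877


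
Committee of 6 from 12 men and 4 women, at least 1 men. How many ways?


Count by #men:
  2M,4W: C(12,2)×C(4,4)=66
  3M,3W: C(12,3)×C(4,3)=880
  4M,2W: C(12,4)×C(4,2)=2970
  5M,1W: C(12,5)×C(4,1)=3168
  6M,0W: C(12,6)×C(4,0)=924
Total = 8008

8008


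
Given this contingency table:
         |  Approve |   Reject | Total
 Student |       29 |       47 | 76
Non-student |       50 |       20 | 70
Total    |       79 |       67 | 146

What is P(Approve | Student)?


P(Approve | Student) = 29/(29+47) = 29/76

P(Approve|Student) = 29/76 ≈ 38.16%


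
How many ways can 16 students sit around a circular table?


Circular arrangements of 16 distinct objects: fix one position to break rotational symmetry.
(n-1)! = 15! = 1307674368000

1307674368000


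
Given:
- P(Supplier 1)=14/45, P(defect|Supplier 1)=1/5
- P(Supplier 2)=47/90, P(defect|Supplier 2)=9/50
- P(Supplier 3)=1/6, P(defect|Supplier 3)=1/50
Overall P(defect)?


P(B) = Σ P(B|Aᵢ)×P(Aᵢ)
  1/5×14/45 = 14/225
  9/50×47/90 = 47/500
  1/50×1/6 = 1/300
Sum = 359/2250

P(defect) = 359/2250 ≈ 15.96%


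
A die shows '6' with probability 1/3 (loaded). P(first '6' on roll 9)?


Geometric: P(X=9) = (1-p)^(k-1)×p = (2/3)^8×1/3 = 256/19683

P(X=9) = 256/19683 ≈ 1.30%


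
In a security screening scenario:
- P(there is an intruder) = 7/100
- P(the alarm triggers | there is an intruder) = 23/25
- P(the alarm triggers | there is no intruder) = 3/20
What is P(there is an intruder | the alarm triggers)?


Using Bayes' theorem:
P(A|B) = P(B|A)·P(A) / P(B)

P(the alarm triggers) = 23/25 × 7/100 + 3/20 × 93/100
= 161/2500 + 279/2000 = 2039/10000

P(there is an intruder|the alarm triggers) = (161/2500) / (2039/10000) = 644/2039

P(there is an intruder|the alarm triggers) = 644/2039 ≈ 31.58%


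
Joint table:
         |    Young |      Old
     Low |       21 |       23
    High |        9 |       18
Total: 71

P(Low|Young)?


P(Low|Young) = 21/(21+9) = 21/30 = 7/10

P = 7/10 ≈ 70.00%


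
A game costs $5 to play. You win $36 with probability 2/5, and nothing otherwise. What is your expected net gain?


E[gain] = (36-5)×2/5 + (-5)×3/5
= 62/5 - 3 = 47/5

Expected net gain = $47/5 ≈ $9.40


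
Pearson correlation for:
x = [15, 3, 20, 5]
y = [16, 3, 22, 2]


n=4, Σx=43, Σy=43, Σxy=699, Σx²=659, Σy²=753
r = (4×699 - 43×43)/√((4×659 - 43²)(4×753 - 43²))
= 947/√(787×1163) = 947/√915281 ≈ 947/956.7032 ≈ 0.9899

r ≈ 0.9899


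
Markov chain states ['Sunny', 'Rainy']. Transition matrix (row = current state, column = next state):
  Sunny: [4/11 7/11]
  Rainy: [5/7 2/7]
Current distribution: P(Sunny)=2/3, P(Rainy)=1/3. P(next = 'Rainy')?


P(next=Rainy) = Σᵢ P(now=i)×P(i→Rainy)
= 2/3×7/11 + 1/3×2/7
= 14/33 + 2/21 = 40/77

P = 40/77 ≈ 0.5195


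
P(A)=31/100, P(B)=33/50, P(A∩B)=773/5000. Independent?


P(A)×P(B) = 1023/5000
P(A∩B) = 773/5000
Not equal → NOT independent

No, not independent


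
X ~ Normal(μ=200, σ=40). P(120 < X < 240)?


z₁=(120-200)/40=-2.0, z₂=(240-200)/40=1.0
P = Φ(1.0) - Φ(-2.0) = 0.841345 - 0.022750 = 0.818595 ≈ 0.8186

P(120 < X < 240) ≈ 0.8186


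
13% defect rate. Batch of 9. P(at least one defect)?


P(all good) = (87/100)^9 = 285544154243029527/1000000000000000000
P(≥1 defect) = 714455845756970473/1000000000000000000

P = 714455845756970473/1000000000000000000 ≈ 71.45%


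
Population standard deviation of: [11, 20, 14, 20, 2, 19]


Mean = 86/6 = 43/3
  (11-43/3)²=100/9
  (20-43/3)²=289/9
  (14-43/3)²=1/9
  (20-43/3)²=289/9
  (2-43/3)²=1369/9
  (19-43/3)²=196/9
Σ(x-μ)² = 748/3
σ² = (748/3)/6 = 374/9

σ = √(374/9) ≈ 6.4464


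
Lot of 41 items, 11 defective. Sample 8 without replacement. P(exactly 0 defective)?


Hypergeometric: C(11,0)×C(30,8)/C(41,8)
= 1×5852925/95548245 = 30015/489991

P(X=0) = 30015/489991 ≈ 6.13%


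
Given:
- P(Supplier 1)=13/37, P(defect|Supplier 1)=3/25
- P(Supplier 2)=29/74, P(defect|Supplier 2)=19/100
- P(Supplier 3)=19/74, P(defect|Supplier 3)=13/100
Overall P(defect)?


P(B) = Σ P(B|Aᵢ)×P(Aᵢ)
  3/25×13/37 = 39/925
  19/100×29/74 = 551/7400
  13/100×19/74 = 247/7400
Sum = 3/20

P(defect) = 3/20 ≈ 15.00%


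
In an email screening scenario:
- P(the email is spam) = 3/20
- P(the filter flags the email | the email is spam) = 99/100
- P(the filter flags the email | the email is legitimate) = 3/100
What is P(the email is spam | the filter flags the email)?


Using Bayes' theorem:
P(A|B) = P(B|A)·P(A) / P(B)

P(the filter flags the email) = 99/100 × 3/20 + 3/100 × 17/20
= 297/2000 + 51/2000 = 87/500

P(the email is spam|the filter flags the email) = (297/2000) / (87/500) = 99/116

P(the email is spam|the filter flags the email) = 99/116 ≈ 85.34%


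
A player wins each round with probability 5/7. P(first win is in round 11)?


Geometric: P(X=11) = (1-p)^(k-1)×p = (2/7)^10×5/7 = 5120/1977326743

P(X=11) = 5120/1977326743 ≈ 0.00%


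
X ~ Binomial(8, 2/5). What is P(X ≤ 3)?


P(X ≤ 3) = Σ P(X=i) for i=0..3
P(X=0) = 6561/390625
P(X=1) = 34992/390625
P(X=2) = 81648/390625
P(X=3) = 108864/390625
Sum = 46413/78125

P(X ≤ 3) = 46413/78125 ≈ 59.41%


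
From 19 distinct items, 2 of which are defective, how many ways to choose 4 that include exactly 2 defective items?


Choose 2 of the 2 defective items and 2 of the other 17 items:
C(2,2)×C(17,2) = 1×136 = 136

136


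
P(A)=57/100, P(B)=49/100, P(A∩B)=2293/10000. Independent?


P(A)×P(B) = 2793/10000
P(A∩B) = 2293/10000
Not equal → NOT independent

No, not independent


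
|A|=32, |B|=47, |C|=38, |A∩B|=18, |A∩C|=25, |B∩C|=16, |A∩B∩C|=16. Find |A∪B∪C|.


|A∪B∪C| = 32+47+38-18-25-16+16 = 74

|A∪B∪C| = 74


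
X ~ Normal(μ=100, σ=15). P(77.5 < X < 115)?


z₁=(77.5-100)/15=-1.5, z₂=(115-100)/15=1.0
P = Φ(1.0) - Φ(-1.5) = 0.841345 - 0.066807 = 0.774538 ≈ 0.7745

P(77.5 < X < 115) ≈ 0.7745


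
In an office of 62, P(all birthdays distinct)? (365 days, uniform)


P(all different) = Π(365-i)/365 for i=0..61
= (365/365)×(364/365)×...×(304/365)
= 0.004090

P ≈ 0.0041 ≈ 0.41%


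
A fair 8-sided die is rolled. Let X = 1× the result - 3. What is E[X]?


E[die] = (1+8)/2 = 9/2
E[X] = 1×9/2 - 3 = 3/2

E[X] = 3/2


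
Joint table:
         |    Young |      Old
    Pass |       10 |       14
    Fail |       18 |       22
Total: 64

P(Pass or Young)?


P(Pass∨Young) = P(Pass) + P(Young) - P(Pass∧Young)
= (24 + 28 - 10)/64 = 42/64 = 21/32

P = 21/32 ≈ 65.62%


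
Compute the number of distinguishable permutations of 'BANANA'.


Letters: 6, freq: {'B': 1, 'A': 3, 'N': 2}
6!/(1!×3!×2!) = 720/12 = 60

60


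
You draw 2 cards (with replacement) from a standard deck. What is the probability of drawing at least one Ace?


P(not a Ace) = 48/52 = 12/13
P(none in 2 draws) = (12/13)^2 = 144/169
P(≥1 Ace) = 1 - 144/169 = 25/169

P = 25/169 ≈ 14.79%


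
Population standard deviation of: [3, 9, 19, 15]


Mean = 46/4 = 23/2
  (3-23/2)²=289/4
  (9-23/2)²=25/4
  (19-23/2)²=225/4
  (15-23/2)²=49/4
Σ(x-μ)² = 147
σ² = 147/4

σ = √(147/4) ≈ 6.0622


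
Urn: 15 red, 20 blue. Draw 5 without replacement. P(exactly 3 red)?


Hypergeometric: C(15,3)×C(20,2)/C(35,5)
= 455×190/324632 = 6175/23188

P(X=3) = 6175/23188 ≈ 26.63%


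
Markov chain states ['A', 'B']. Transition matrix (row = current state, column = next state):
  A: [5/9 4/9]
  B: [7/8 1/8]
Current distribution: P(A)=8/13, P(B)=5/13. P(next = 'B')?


P(next=B) = Σᵢ P(now=i)×P(i→B)
= 8/13×4/9 + 5/13×1/8
= 32/117 + 5/104 = 301/936

P = 301/936 ≈ 0.3216


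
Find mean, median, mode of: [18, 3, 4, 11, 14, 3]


Sorted: [3, 3, 4, 11, 14, 18]
Mean = 53/6
Median = 15/2
Freq: {18: 1, 3: 2, 4: 1, 11: 1, 14: 1}
Mode: [3]

Mean=53/6, Median=15/2, Mode=3


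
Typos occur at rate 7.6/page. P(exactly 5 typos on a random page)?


Poisson(λ=7.6): P(X=5) = e^(-λ)×λ^k/k!
= e^(-7.6) × 7.6^5 / 5!
≈ 0.0005004514334 × 25355.25376 / 120 ≈ 0.105742

P(X=5) ≈ 0.105742 ≈ 10.57%


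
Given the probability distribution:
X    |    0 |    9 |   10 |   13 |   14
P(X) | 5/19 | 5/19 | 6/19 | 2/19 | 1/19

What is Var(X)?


E[X] = 145/19
E[X²] = 81
Var(X) = E[X²] - (E[X])² = 81 - 21025/361 = 8216/361

Var(X) = 8216/361 ≈ 22.7590


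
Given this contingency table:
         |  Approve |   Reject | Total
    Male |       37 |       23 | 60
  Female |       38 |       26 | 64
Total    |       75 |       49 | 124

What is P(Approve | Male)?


P(Approve | Male) = 37/(37+23) = 37/60

P(Approve|Male) = 37/60 ≈ 61.67%


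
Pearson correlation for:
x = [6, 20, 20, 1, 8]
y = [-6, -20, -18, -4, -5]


n=5, Σx=55, Σy=-53, Σxy=-840, Σx²=901, Σy²=801
r = (5×(-840) - 55×(-53))/√((5×901 - 55²)(5×801 - (-53)²))
= -1285/√(1480×1196) = -1285/√1770080 ≈ -1285/1330.4435 ≈ -0.9658

r ≈ -0.9658


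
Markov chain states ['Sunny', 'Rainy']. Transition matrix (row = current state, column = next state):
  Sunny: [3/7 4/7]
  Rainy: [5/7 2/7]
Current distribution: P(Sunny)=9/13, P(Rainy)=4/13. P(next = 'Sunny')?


P(next=Sunny) = Σᵢ P(now=i)×P(i→Sunny)
= 9/13×3/7 + 4/13×5/7
= 27/91 + 20/91 = 47/91

P = 47/91 ≈ 0.5165


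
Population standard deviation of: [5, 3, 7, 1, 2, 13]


Mean = 31/6
  (5-31/6)²=1/36
  (3-31/6)²=169/36
  (7-31/6)²=121/36
  (1-31/6)²=625/36
  (2-31/6)²=361/36
  (13-31/6)²=2209/36
Σ(x-μ)² = 581/6
σ² = (581/6)/6 = 581/36

σ = √(581/36) ≈ 4.0173


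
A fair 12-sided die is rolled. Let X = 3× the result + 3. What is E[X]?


E[die] = (1+12)/2 = 13/2
E[X] = 3×13/2 + 3 = 45/2

E[X] = 45/2


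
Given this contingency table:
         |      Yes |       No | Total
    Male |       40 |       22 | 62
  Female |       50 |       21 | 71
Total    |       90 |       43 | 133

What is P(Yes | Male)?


P(Yes | Male) = 40/(40+22) = 40/62 = 20/31

P(Yes|Male) = 20/31 ≈ 64.52%


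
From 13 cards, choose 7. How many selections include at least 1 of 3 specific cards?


Complement: C(13,7) - C(10,7) = 1716 - 120 = 1596

1596


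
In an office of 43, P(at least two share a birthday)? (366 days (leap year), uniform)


P(all different) = Π(366-i)/366 for i=0..42
= 0.076637
P(match) = 1 - 0.076637 = 0.923363

P ≈ 0.9234 ≈ 92.34%


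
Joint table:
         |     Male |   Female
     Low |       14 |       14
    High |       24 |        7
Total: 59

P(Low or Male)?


P(Low∨Male) = P(Low) + P(Male) - P(Low∧Male)
= (28 + 38 - 14)/59 = 52/59

P = 52/59 ≈ 88.14%


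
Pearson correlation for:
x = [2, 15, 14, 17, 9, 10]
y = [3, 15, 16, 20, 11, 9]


n=6, Σx=67, Σy=74, Σxy=984, Σx²=895, Σy²=1092
r = (6×984 - 67×74)/√((6×895 - 67²)(6×1092 - 74²))
= 946/√(881×1076) = 946/√947956 ≈ 946/973.6303 ≈ 0.9716

r ≈ 0.9716


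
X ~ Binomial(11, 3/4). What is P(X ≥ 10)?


P(X ≥ 10) = Σ P(X=i) for i=10..11
P(X=10) = 649539/4194304
P(X=11) = 177147/4194304
Sum = 413343/2097152

P(X ≥ 10) = 413343/2097152 ≈ 19.71%


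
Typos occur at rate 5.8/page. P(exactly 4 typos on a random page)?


Poisson(λ=5.8): P(X=4) = e^(-λ)×λ^k/k!
= e^(-5.8) × 5.8^4 / 4!
≈ 0.003027554745 × 1131.6496 / 24 ≈ 0.142755

P(X=4) ≈ 0.142755 ≈ 14.28%


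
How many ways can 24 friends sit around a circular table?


Circular arrangements of 24 distinct objects: fix one position to break rotational symmetry.
(n-1)! = 23! = 25852016738884976640000

25852016738884976640000


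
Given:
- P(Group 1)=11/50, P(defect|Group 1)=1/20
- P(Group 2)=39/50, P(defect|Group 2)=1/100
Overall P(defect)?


P(B) = Σ P(B|Aᵢ)×P(Aᵢ)
  1/20×11/50 = 11/1000
  1/100×39/50 = 39/5000
Sum = 47/2500

P(defect) = 47/2500 ≈ 1.88%


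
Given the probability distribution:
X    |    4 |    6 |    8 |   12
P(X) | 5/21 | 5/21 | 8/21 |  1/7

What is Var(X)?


E[X] = 50/7
E[X²] = 172/3
Var(X) = E[X²] - (E[X])² = 172/3 - 2500/49 = 928/147

Var(X) = 928/147 ≈ 6.3129


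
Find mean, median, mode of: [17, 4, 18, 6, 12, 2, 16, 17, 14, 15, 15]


Sorted: [2, 4, 6, 12, 14, 15, 15, 16, 17, 17, 18]
Mean = 136/11
Median = 15
Freq: {17: 2, 4: 1, 18: 1, 6: 1, 12: 1, 2: 1, 16: 1, 14: 1, 15: 2}
Mode: [15, 17]

Mean=136/11, Median=15, Mode=[15, 17]


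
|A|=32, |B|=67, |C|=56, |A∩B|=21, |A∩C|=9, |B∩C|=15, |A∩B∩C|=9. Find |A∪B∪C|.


|A∪B∪C| = 32+67+56-21-9-15+9 = 119

|A∪B∪C| = 119


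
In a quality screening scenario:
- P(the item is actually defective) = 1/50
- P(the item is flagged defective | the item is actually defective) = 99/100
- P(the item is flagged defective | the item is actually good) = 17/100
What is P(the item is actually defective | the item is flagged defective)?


Using Bayes' theorem:
P(A|B) = P(B|A)·P(A) / P(B)

P(the item is flagged defective) = 99/100 × 1/50 + 17/100 × 49/50
= 99/5000 + 833/5000 = 233/1250

P(the item is actually defective|the item is flagged defective) = (99/5000) / (233/1250) = 99/932

P(the item is actually defective|the item is flagged defective) = 99/932 ≈ 10.62%


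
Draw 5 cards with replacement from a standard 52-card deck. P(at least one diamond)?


P(not a diamond) = 39/52 = 3/4
P(none in 5 draws) = (3/4)^5 = 243/1024
P(≥1 diamond) = 1 - 243/1024 = 781/1024

P = 781/1024 ≈ 76.27%


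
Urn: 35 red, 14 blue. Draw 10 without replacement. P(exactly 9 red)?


Hypergeometric: C(35,9)×C(14,1)/C(49,10)
= 70607460×14/8217822536 = 229245/1905803

P(X=9) = 229245/1905803 ≈ 12.03%


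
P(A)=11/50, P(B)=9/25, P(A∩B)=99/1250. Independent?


P(A)×P(B) = 99/1250
P(A∩B) = 99/1250
Equal ✓ → Independent

Yes, independent


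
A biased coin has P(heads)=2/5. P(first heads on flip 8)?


Geometric: P(X=8) = (1-p)^(k-1)×p = (3/5)^7×2/5 = 4374/390625

P(X=8) = 4374/390625 ≈ 1.12%


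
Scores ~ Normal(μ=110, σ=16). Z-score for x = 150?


z = (x - μ)/σ = (150 - 110)/16 = 2.5

z = 2.5


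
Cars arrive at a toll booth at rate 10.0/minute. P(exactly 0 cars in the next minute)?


Poisson(λ=10.0): P(X=0) = e^(-λ)×λ^k/k!
= e^(-10.0) × 10.0^0 / 0!
≈ 4.539992976e-05 × 1 / 1 ≈ 0.000045

P(X=0) ≈ 0.000045 ≈ 0.00%


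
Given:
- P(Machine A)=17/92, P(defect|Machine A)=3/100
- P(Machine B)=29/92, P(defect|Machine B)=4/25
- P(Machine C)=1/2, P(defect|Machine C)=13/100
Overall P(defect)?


P(B) = Σ P(B|Aᵢ)×P(Aᵢ)
  3/100×17/92 = 51/9200
  4/25×29/92 = 29/575
  13/100×1/2 = 13/200
Sum = 1113/9200

P(defect) = 1113/9200 ≈ 12.10%


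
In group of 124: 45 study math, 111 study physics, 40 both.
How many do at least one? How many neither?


|A∪B| = 45+111-40 = 116
Neither = 124-116 = 8

At least one: 116; Neither: 8


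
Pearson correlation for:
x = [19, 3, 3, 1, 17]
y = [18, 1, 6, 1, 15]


n=5, Σx=43, Σy=41, Σxy=619, Σx²=669, Σy²=587
r = (5×619 - 43×41)/√((5×669 - 43²)(5×587 - 41²))
= 1332/√(1496×1254) = 1332/√1875984 ≈ 1332/1369.6657 ≈ 0.9725

r ≈ 0.9725


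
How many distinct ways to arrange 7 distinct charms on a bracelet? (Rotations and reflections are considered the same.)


Free circular arrangements: rotations and reflections both identified.
(n-1)!/2 = 6!/2 = 720/2 = 360

360


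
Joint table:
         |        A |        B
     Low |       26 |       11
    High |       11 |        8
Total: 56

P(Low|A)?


P(Low|A) = 26/(26+11) = 26/37

P = 26/37 ≈ 70.27%


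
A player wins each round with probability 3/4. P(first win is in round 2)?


Geometric: P(X=2) = (1-p)^(k-1)×p = (1/4)^1×3/4 = 3/16

P(X=2) = 3/16 ≈ 18.75%


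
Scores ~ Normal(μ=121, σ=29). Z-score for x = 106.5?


z = (x - μ)/σ = (106.5 - 121)/29 = -0.5

z = -0.5


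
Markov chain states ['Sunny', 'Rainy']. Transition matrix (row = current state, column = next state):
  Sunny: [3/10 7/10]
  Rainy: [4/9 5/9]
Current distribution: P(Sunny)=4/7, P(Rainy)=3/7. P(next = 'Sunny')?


P(next=Sunny) = Σᵢ P(now=i)×P(i→Sunny)
= 4/7×3/10 + 3/7×4/9
= 6/35 + 4/21 = 38/105

P = 38/105 ≈ 0.3619


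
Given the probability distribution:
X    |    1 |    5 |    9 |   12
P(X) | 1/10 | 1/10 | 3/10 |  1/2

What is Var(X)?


E[X] = 93/10
E[X²] = 989/10
Var(X) = E[X²] - (E[X])² = 989/10 - 8649/100 = 1241/100

Var(X) = 1241/100 ≈ 12.4100


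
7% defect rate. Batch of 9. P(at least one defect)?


P(all good) = (93/100)^9 = 520411082988487293/1000000000000000000
P(≥1 defect) = 479588917011512707/1000000000000000000

P = 479588917011512707/1000000000000000000 ≈ 47.96%


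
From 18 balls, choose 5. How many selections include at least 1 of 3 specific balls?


Complement: C(18,5) - C(15,5) = 8568 - 3003 = 5565

5565


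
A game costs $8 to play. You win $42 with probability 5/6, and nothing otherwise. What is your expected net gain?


E[gain] = (42-8)×5/6 + (-8)×1/6
= 85/3 - 4/3 = 27

Expected net gain = $27 ≈ $27.00


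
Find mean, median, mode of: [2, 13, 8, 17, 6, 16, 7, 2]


Sorted: [2, 2, 6, 7, 8, 13, 16, 17]
Mean = 71/8
Median = 15/2
Freq: {2: 2, 13: 1, 8: 1, 17: 1, 6: 1, 16: 1, 7: 1}
Mode: [2]

Mean=71/8, Median=15/2, Mode=2


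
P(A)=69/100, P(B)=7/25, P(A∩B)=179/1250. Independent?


P(A)×P(B) = 483/2500
P(A∩B) = 179/1250
Not equal → NOT independent

No, not independent


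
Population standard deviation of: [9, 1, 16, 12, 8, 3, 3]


Mean = 52/7
  (9-52/7)²=121/49
  (1-52/7)²=2025/49
  (16-52/7)²=3600/49
  (12-52/7)²=1024/49
  (8-52/7)²=16/49
  (3-52/7)²=961/49
  (3-52/7)²=961/49
Σ(x-μ)² = 1244/7
σ² = (1244/7)/7 = 1244/49

σ = √(1244/49) ≈ 5.0386


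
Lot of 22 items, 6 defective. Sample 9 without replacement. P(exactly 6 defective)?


Hypergeometric: C(6,6)×C(16,3)/C(22,9)
= 1×560/497420 = 4/3553

P(X=6) = 4/3553 ≈ 0.11%


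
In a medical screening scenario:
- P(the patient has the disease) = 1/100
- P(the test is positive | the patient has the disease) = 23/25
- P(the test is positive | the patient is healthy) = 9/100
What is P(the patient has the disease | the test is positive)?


Using Bayes' theorem:
P(A|B) = P(B|A)·P(A) / P(B)

P(the test is positive) = 23/25 × 1/100 + 9/100 × 99/100
= 23/2500 + 891/10000 = 983/10000

P(the patient has the disease|the test is positive) = (23/2500) / (983/10000) = 92/983

P(the patient has the disease|the test is positive) = 92/983 ≈ 9.36%


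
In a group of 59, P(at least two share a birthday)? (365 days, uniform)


P(all different) = Π(365-i)/365 for i=0..58
= 0.007011
P(match) = 1 - 0.007011 = 0.992989

P ≈ 0.9930 ≈ 99.30%


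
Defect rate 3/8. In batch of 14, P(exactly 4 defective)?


Binomial: P(X=4) = C(14,4)×p^4×(1-p)^10
= 1001 × 81/4096 × 9765625/1073741824 = 791806640625/4398046511104

P(X=4) = 791806640625/4398046511104 ≈ 18.00%


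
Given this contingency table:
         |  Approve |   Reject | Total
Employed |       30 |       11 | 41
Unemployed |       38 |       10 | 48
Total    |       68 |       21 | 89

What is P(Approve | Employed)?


P(Approve | Employed) = 30/(30+11) = 30/41

P(Approve|Employed) = 30/41 ≈ 73.17%


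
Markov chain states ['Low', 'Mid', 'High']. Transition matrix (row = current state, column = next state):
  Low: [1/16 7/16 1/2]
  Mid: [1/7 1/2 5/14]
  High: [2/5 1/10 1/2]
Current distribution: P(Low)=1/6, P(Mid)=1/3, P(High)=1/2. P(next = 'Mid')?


P(next=Mid) = Σᵢ P(now=i)×P(i→Mid)
= 1/6×7/16 + 1/3×1/2 + 1/2×1/10
= 7/96 + 1/6 + 1/20 = 139/480

P = 139/480 ≈ 0.2896


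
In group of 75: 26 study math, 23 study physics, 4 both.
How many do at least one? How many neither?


|A∪B| = 26+23-4 = 45
Neither = 75-45 = 30

At least one: 45; Neither: 30


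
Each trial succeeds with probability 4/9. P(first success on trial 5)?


Geometric: P(X=5) = (1-p)^(k-1)×p = (5/9)^4×4/9 = 2500/59049

P(X=5) = 2500/59049 ≈ 4.23%


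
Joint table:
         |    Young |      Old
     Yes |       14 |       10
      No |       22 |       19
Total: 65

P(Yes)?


P(Yes) = (14+10)/65 = 24/65

P(Yes) = 24/65 ≈ 36.92%


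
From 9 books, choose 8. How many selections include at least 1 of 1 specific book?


Complement: C(9,8) - C(8,8) = 9 - 1 = 8

8


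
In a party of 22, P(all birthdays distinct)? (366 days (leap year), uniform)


P(all different) = Π(366-i)/366 for i=0..21
= (366/366)×(365/366)×...×(345/366)
= 0.525249

P ≈ 0.5252 ≈ 52.52%


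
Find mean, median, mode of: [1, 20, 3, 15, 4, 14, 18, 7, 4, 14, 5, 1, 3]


Sorted: [1, 1, 3, 3, 4, 4, 5, 7, 14, 14, 15, 18, 20]
Mean = 109/13
Median = 5
Freq: {1: 2, 20: 1, 3: 2, 15: 1, 4: 2, 14: 2, 18: 1, 7: 1, 5: 1}
Mode: [1, 3, 4, 14]

Mean=109/13, Median=5, Mode=[1, 3, 4, 14]


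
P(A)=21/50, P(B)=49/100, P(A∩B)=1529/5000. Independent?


P(A)×P(B) = 1029/5000
P(A∩B) = 1529/5000
Not equal → NOT independent

No, not independent


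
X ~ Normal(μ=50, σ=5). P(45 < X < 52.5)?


z₁=(45-50)/5=-1.0, z₂=(52.5-50)/5=0.5
P = Φ(0.5) - Φ(-1.0) = 0.691462 - 0.158655 = 0.532807 ≈ 0.5328

P(45 < X < 52.5) ≈ 0.5328


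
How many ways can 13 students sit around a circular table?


Circular arrangements of 13 distinct objects: fix one position to break rotational symmetry.
(n-1)! = 12! = 479001600

479001600


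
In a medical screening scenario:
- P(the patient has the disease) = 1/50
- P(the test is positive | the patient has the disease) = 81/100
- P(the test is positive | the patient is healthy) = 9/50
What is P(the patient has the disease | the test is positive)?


Using Bayes' theorem:
P(A|B) = P(B|A)·P(A) / P(B)

P(the test is positive) = 81/100 × 1/50 + 9/50 × 49/50
= 81/5000 + 441/2500 = 963/5000

P(the patient has the disease|the test is positive) = (81/5000) / (963/5000) = 9/107

P(the patient has the disease|the test is positive) = 9/107 ≈ 8.41%


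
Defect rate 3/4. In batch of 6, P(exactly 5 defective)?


Binomial: P(X=5) = C(6,5)×p^5×(1-p)^1
= 6 × 243/1024 × 1/4 = 729/2048

P(X=5) = 729/2048 ≈ 35.60%


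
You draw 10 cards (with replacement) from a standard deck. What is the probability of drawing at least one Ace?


P(not a Ace) = 48/52 = 12/13
P(none in 10 draws) = (12/13)^10 = 61917364224/137858491849
P(≥1 Ace) = 1 - 61917364224/137858491849 = 75941127625/137858491849

P = 75941127625/137858491849 ≈ 55.09%


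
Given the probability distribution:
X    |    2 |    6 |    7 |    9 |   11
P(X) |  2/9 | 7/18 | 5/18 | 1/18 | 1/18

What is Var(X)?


E[X] = 35/6
E[X²] = 715/18
Var(X) = E[X²] - (E[X])² = 715/18 - 1225/36 = 205/36

Var(X) = 205/36 ≈ 5.6944


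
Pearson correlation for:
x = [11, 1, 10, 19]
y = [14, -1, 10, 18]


n=4, Σx=41, Σy=41, Σxy=595, Σx²=583, Σy²=621
r = (4×595 - 41×41)/√((4×583 - 41²)(4×621 - 41²))
= 699/√(651×803) = 699/√522753 ≈ 699/723.0166 ≈ 0.9668

r ≈ 0.9668


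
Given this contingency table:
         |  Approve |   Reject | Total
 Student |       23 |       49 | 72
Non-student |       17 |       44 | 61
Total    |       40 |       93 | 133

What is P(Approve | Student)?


P(Approve | Student) = 23/(23+49) = 23/72

P(Approve|Student) = 23/72 ≈ 31.94%


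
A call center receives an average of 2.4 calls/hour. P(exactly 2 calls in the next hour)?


Poisson(λ=2.4): P(X=2) = e^(-λ)×λ^k/k!
= e^(-2.4) × 2.4^2 / 2!
≈ 0.09071795329 × 5.76 / 2 ≈ 0.261268

P(X=2) ≈ 0.261268 ≈ 26.13%


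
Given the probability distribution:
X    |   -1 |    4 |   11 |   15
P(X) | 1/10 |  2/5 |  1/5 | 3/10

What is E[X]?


E[X] = Σ x·P(X=x)
= (-1)×(1/10) + (4)×(2/5) + (11)×(1/5) + (15)×(3/10)
= 41/5

E[X] = 41/5


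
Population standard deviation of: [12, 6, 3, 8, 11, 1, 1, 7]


Mean = 49/8
  (12-49/8)²=2209/64
  (6-49/8)²=1/64
  (3-49/8)²=625/64
  (8-49/8)²=225/64
  (11-49/8)²=1521/64
  (1-49/8)²=1681/64
  (1-49/8)²=1681/64
  (7-49/8)²=49/64
Σ(x-μ)² = 999/8
σ² = (999/8)/8 = 999/64

σ = √(999/64) ≈ 3.9509


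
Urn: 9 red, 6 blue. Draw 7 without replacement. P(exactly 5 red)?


Hypergeometric: C(9,5)×C(6,2)/C(15,7)
= 126×15/6435 = 42/143

P(X=5) = 42/143 ≈ 29.37%


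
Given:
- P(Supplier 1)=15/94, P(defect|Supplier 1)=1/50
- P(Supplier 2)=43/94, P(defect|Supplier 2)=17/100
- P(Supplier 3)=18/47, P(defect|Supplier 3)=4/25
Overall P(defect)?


P(B) = Σ P(B|Aᵢ)×P(Aᵢ)
  1/50×15/94 = 3/940
  17/100×43/94 = 731/9400
  4/25×18/47 = 72/1175
Sum = 1337/9400

P(defect) = 1337/9400 ≈ 14.22%


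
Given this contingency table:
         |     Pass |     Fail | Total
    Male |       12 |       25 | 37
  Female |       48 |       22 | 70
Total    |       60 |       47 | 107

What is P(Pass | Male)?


P(Pass | Male) = 12/(12+25) = 12/37

P(Pass|Male) = 12/37 ≈ 32.43%


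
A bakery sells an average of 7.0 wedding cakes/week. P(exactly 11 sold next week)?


Poisson(λ=7.0): P(X=11) = e^(-λ)×λ^k/k!
= e^(-7.0) × 7.0^11 / 11!
≈ 0.0009118819656 × 1977326743 / 39916800 ≈ 0.045171

P(X=11) ≈ 0.045171 ≈ 4.52%


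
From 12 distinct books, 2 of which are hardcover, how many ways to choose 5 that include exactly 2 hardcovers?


Choose 2 of the 2 hardcovers and 3 of the other 10 books:
C(2,2)×C(10,3) = 1×120 = 120

120


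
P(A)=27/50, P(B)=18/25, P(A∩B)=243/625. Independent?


P(A)×P(B) = 243/625
P(A∩B) = 243/625
Equal ✓ → Independent

Yes, independent
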